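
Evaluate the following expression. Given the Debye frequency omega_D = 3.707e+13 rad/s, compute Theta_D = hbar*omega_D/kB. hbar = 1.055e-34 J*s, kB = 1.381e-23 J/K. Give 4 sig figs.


Step 1: hbar*omega_D = 1.055e-34 * 3.707e+13 = 3.911e-21 J
Step 2: Theta_D = 3.911e-21 / 1.381e-23
Step 3: Theta_D = 283.2 K

283.2


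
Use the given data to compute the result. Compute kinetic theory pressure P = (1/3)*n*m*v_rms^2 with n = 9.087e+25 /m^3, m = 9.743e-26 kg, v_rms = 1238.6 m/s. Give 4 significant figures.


Step 1: v_rms^2 = 1238.6^2 = 1.534e+06
Step 2: n*m = 9.087e+25*9.743e-26 = 8.853
Step 3: P = (1/3)*8.853*1.534e+06 = 4.527e+06 Pa

4.527e+06


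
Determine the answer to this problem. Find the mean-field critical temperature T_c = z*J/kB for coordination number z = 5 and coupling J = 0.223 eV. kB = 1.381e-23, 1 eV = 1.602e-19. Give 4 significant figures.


Step 1: z*J = 5*0.223 = 1.115 eV
Step 2: Convert to Joules: 1.115*1.602e-19 = 1.786e-19 J
Step 3: T_c = 1.786e-19 / 1.381e-23 = 1.293e+04 K

1.293e+04


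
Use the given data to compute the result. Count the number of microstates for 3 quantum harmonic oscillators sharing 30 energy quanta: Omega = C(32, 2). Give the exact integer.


Step 1: Use binomial coefficient C(32, 2)
Step 2: Numerator = 32! / 30!
Step 3: Denominator = 2!
Step 4: Omega = 496

496


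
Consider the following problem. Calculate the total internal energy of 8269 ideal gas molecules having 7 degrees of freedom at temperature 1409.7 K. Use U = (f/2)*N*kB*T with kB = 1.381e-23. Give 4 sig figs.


Step 1: f/2 = 7/2 = 3.5
Step 2: N*kB*T = 8269*1.381e-23*1409.7 = 1.61e-16
Step 3: U = 3.5 * 1.61e-16 = 5.634e-16 J

5.634e-16


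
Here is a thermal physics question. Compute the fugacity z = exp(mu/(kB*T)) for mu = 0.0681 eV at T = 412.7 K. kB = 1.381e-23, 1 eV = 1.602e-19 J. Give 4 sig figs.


Step 1: Convert mu to Joules: 0.0681*1.602e-19 = 1.091e-20 J
Step 2: kB*T = 1.381e-23*412.7 = 5.699e-21 J
Step 3: mu/(kB*T) = 1.914
Step 4: z = exp(1.914) = 6.781

6.781


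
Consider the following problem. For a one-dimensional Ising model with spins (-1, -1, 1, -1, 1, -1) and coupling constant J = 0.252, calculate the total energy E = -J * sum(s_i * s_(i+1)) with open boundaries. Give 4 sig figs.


Step 1: Nearest-neighbor products: 1, -1, -1, -1, -1
Step 2: Sum of products = -3
Step 3: E = -0.252 * -3 = 0.756

0.756


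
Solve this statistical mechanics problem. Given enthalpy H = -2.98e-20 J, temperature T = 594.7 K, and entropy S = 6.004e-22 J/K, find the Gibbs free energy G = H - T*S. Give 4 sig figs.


Step 1: T*S = 594.7 * 6.004e-22 = 3.571e-19 J
Step 2: G = H - T*S = -2.98e-20 - 3.571e-19
Step 3: G = -3.869e-19 J

-3.869e-19


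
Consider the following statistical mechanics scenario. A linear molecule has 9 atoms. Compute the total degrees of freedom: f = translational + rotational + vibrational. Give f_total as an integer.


Step 1: Translational DOF = 3
Step 2: Rotational DOF (linear) = 2
Step 3: Vibrational DOF = 3*9 - 5 = 22
Step 4: Total = 3 + 2 + 22 = 27

27


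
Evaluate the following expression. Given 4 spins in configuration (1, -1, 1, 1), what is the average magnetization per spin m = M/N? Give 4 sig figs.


Step 1: Count up spins (+1): 3, down spins (-1): 1
Step 2: Total magnetization M = 3 - 1 = 2
Step 3: m = M/N = 2/4 = 0.5

0.5


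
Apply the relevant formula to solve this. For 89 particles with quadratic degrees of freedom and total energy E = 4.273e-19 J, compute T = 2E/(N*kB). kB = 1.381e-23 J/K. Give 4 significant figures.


Step 1: Numerator = 2*E = 2*4.273e-19 = 8.546e-19 J
Step 2: Denominator = N*kB = 89*1.381e-23 = 1.229e-21
Step 3: T = 8.546e-19 / 1.229e-21 = 695.3 K

695.3


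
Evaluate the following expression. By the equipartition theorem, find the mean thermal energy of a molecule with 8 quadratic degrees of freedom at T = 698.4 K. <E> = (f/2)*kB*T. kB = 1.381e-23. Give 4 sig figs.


Step 1: f/2 = 8/2 = 4
Step 2: kB*T = 1.381e-23 * 698.4 = 9.645e-21
Step 3: <E> = 4 * 9.645e-21 = 3.858e-20 J

3.858e-20


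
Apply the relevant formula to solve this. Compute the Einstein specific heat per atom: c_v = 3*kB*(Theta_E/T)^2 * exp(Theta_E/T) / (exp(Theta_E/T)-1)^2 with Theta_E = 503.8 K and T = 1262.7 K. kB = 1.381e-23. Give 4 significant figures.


Step 1: x = Theta_E/T = 503.8/1262.7 = 0.399
Step 2: x^2 = 0.1592
Step 3: exp(x) = 1.49
Step 4: c_v = 3*1.381e-23*0.1592*1.49/(1.49-1)^2 = 4.088e-23

4.088e-23


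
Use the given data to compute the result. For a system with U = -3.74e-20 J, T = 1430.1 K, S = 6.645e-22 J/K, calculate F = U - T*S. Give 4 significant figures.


Step 1: T*S = 1430.1 * 6.645e-22 = 9.503e-19 J
Step 2: F = U - T*S = -3.74e-20 - 9.503e-19
Step 3: F = -9.877e-19 J

-9.877e-19


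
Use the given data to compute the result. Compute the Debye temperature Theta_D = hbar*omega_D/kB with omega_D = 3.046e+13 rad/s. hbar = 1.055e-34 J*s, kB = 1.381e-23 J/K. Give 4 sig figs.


Step 1: hbar*omega_D = 1.055e-34 * 3.046e+13 = 3.214e-21 J
Step 2: Theta_D = 3.214e-21 / 1.381e-23
Step 3: Theta_D = 232.7 K

232.7


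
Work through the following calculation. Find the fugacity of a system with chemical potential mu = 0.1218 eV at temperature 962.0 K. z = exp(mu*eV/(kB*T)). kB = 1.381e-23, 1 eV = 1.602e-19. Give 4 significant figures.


Step 1: Convert mu to Joules: 0.1218*1.602e-19 = 1.951e-20 J
Step 2: kB*T = 1.381e-23*962.0 = 1.329e-20 J
Step 3: mu/(kB*T) = 1.469
Step 4: z = exp(1.469) = 4.344

4.344


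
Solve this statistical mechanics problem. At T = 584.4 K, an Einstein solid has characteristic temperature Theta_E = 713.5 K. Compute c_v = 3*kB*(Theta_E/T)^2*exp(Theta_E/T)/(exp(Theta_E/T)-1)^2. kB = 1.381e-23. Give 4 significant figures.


Step 1: x = Theta_E/T = 713.5/584.4 = 1.221
Step 2: x^2 = 1.491
Step 3: exp(x) = 3.39
Step 4: c_v = 3*1.381e-23*1.491*3.39/(3.39-1)^2 = 3.665e-23

3.665e-23


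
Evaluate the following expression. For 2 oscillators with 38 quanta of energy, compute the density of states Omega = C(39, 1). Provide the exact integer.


Step 1: Use binomial coefficient C(39, 1)
Step 2: Numerator = 39! / 38!
Step 3: Denominator = 1!
Step 4: Omega = 39

39


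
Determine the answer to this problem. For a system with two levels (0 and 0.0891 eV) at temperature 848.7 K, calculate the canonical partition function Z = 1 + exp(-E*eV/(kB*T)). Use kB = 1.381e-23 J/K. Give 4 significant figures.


Step 1: Compute beta*E = E*eV/(kB*T) = 0.0891*1.602e-19/(1.381e-23*848.7) = 1.218
Step 2: exp(-beta*E) = exp(-1.218) = 0.2959
Step 3: Z = 1 + 0.2959 = 1.296

1.296


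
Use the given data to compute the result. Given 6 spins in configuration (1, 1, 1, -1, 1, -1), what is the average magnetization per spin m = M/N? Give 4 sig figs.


Step 1: Count up spins (+1): 4, down spins (-1): 2
Step 2: Total magnetization M = 4 - 2 = 2
Step 3: m = M/N = 2/6 = 0.3333

0.3333


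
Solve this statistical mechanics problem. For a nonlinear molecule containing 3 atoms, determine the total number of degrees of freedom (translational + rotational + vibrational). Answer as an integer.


Step 1: Translational DOF = 3
Step 2: Rotational DOF (nonlinear) = 3
Step 3: Vibrational DOF = 3*3 - 6 = 3
Step 4: Total = 3 + 3 + 3 = 9

9


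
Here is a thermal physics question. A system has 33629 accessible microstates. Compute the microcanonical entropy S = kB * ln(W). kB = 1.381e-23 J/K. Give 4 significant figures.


Step 1: ln(W) = ln(33629) = 10.42
Step 2: S = kB * ln(W) = 1.381e-23 * 10.42
Step 3: S = 1.439e-22 J/K

1.439e-22


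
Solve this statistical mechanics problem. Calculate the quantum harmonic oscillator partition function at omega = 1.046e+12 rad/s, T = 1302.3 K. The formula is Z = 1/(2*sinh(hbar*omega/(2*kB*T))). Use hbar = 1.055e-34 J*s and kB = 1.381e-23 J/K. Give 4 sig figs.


Step 1: Compute x = hbar*omega/(kB*T) = 1.055e-34*1.046e+12/(1.381e-23*1302.3) = 0.006136
Step 2: x/2 = 0.003068
Step 3: sinh(x/2) = 0.003068
Step 4: Z = 1/(2*0.003068) = 163

163


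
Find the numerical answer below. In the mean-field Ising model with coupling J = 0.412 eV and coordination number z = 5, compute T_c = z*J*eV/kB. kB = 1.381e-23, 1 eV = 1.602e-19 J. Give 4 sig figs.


Step 1: z*J = 5*0.412 = 2.06 eV
Step 2: Convert to Joules: 2.06*1.602e-19 = 3.3e-19 J
Step 3: T_c = 3.3e-19 / 1.381e-23 = 2.39e+04 K

2.39e+04


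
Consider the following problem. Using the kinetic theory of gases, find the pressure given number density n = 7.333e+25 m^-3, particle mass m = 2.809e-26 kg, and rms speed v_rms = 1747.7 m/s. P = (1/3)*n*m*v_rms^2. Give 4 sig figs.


Step 1: v_rms^2 = 1747.7^2 = 3.054e+06
Step 2: n*m = 7.333e+25*2.809e-26 = 2.06
Step 3: P = (1/3)*2.06*3.054e+06 = 2.097e+06 Pa

2.097e+06


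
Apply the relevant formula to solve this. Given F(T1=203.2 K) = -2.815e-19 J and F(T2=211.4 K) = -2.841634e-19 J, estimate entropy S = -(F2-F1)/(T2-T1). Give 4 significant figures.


Step 1: dF = F2 - F1 = -2.841634e-19 - (-2.815e-19) = -2.6634e-21 J
Step 2: dT = T2 - T1 = 211.4 - 203.2 = 8.2 K
Step 3: S = -dF/dT = -(-2.6634e-21)/8.2 = 3.248e-22 J/K

3.248e-22


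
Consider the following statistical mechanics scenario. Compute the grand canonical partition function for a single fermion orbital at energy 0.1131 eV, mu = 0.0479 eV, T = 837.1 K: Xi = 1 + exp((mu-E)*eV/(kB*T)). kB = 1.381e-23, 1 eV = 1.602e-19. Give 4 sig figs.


Step 1: (mu - E) = 0.0479 - 0.1131 = -0.0652 eV
Step 2: x = (mu-E)*eV/(kB*T) = -0.0652*1.602e-19/(1.381e-23*837.1) = -0.9035
Step 3: exp(x) = 0.4051
Step 4: Xi = 1 + 0.4051 = 1.405

1.405


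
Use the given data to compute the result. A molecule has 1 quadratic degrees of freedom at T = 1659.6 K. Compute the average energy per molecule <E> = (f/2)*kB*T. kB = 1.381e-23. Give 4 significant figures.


Step 1: f/2 = 1/2 = 0.5
Step 2: kB*T = 1.381e-23 * 1659.6 = 2.292e-20
Step 3: <E> = 0.5 * 2.292e-20 = 1.146e-20 J

1.146e-20


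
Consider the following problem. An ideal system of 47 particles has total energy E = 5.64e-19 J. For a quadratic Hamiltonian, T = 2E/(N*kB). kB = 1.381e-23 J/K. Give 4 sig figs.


Step 1: Numerator = 2*E = 2*5.64e-19 = 1.128e-18 J
Step 2: Denominator = N*kB = 47*1.381e-23 = 6.491e-22
Step 3: T = 1.128e-18 / 6.491e-22 = 1738 K

1738


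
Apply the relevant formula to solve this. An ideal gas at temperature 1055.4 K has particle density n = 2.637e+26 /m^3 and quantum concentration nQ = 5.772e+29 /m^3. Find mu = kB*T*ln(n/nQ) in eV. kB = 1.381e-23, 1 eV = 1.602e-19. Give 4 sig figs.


Step 1: n/nQ = 2.637e+26/5.772e+29 = 0.0004569
Step 2: ln(n/nQ) = -7.691
Step 3: mu = kB*T*ln(n/nQ) = 1.458e-20*-7.691 = -1.121e-19 J
Step 4: Convert to eV: -1.121e-19/1.602e-19 = -0.6997 eV

-0.6997


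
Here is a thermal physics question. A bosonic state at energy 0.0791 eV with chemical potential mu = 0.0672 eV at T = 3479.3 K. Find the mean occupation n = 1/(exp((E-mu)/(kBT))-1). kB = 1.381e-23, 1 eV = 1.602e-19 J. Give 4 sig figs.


Step 1: (E - mu) = 0.0119 eV
Step 2: x = (E-mu)*eV/(kB*T) = 0.0119*1.602e-19/(1.381e-23*3479.3) = 0.03968
Step 3: exp(x) = 1.04
Step 4: n = 1/(exp(x)-1) = 24.71

24.71


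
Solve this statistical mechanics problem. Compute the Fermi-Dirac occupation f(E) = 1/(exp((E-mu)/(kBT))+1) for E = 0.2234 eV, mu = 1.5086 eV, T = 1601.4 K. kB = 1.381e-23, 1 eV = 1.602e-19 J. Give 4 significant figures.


Step 1: (E - mu) = 0.2234 - 1.5086 = -1.285 eV
Step 2: Convert: (E-mu)*eV = -2.059e-19 J
Step 3: x = (E-mu)*eV/(kB*T) = -9.31
Step 4: f = 1/(exp(-9.31)+1) = 0.9999

0.9999


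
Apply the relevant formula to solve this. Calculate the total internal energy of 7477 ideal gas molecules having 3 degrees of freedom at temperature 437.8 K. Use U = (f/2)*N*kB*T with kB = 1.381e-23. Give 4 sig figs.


Step 1: f/2 = 3/2 = 1.5
Step 2: N*kB*T = 7477*1.381e-23*437.8 = 4.521e-17
Step 3: U = 1.5 * 4.521e-17 = 6.781e-17 J

6.781e-17


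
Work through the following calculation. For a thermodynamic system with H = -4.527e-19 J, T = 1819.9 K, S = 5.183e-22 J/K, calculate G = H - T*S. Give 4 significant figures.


Step 1: T*S = 1819.9 * 5.183e-22 = 9.433e-19 J
Step 2: G = H - T*S = -4.527e-19 - 9.433e-19
Step 3: G = -1.396e-18 J

-1.396e-18


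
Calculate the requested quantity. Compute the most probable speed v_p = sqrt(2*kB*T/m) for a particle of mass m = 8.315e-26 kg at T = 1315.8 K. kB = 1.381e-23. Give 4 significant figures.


Step 1: Numerator = 2*kB*T = 2*1.381e-23*1315.8 = 3.634e-20
Step 2: Ratio = 3.634e-20 / 8.315e-26 = 4.371e+05
Step 3: v_p = sqrt(4.371e+05) = 661.1 m/s

661.1


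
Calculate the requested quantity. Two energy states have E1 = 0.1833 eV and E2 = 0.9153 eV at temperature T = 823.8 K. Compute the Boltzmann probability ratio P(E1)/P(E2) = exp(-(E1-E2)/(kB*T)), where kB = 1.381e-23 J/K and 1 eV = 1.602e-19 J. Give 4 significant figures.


Step 1: Compute energy difference dE = E1 - E2 = 0.1833 - 0.9153 = -0.732 eV
Step 2: Convert to Joules: dE_J = -0.732 * 1.602e-19 = -1.173e-19 J
Step 3: Compute exponent = -dE_J / (kB * T) = -(-1.173e-19) / (1.381e-23 * 823.8) = 10.31
Step 4: P(E1)/P(E2) = exp(10.31) = 2.996e+04

2.996e+04


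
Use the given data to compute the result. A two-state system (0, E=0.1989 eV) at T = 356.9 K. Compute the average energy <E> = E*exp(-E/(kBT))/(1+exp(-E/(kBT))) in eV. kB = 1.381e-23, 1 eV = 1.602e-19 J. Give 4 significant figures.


Step 1: beta*E = 0.1989*1.602e-19/(1.381e-23*356.9) = 6.465
Step 2: exp(-beta*E) = 0.001557
Step 3: <E> = 0.1989*0.001557/(1+0.001557) = 0.0003093 eV

0.0003093


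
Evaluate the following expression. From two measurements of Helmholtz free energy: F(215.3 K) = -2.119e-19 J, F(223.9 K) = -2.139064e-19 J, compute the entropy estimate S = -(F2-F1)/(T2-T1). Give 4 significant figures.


Step 1: dF = F2 - F1 = -2.139064e-19 - (-2.119e-19) = -2.0064e-21 J
Step 2: dT = T2 - T1 = 223.9 - 215.3 = 8.6 K
Step 3: S = -dF/dT = -(-2.0064e-21)/8.6 = 2.333e-22 J/K

2.333e-22


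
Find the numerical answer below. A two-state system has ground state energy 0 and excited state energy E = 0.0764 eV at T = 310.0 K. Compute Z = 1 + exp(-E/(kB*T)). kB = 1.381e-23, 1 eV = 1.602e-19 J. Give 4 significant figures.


Step 1: Compute beta*E = E*eV/(kB*T) = 0.0764*1.602e-19/(1.381e-23*310.0) = 2.859
Step 2: exp(-beta*E) = exp(-2.859) = 0.05733
Step 3: Z = 1 + 0.05733 = 1.057

1.057


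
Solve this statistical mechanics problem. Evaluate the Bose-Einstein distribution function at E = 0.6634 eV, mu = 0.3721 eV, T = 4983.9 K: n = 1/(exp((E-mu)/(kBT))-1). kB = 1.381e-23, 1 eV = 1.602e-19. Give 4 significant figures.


Step 1: (E - mu) = 0.2913 eV
Step 2: x = (E-mu)*eV/(kB*T) = 0.2913*1.602e-19/(1.381e-23*4983.9) = 0.678
Step 3: exp(x) = 1.97
Step 4: n = 1/(exp(x)-1) = 1.031

1.031


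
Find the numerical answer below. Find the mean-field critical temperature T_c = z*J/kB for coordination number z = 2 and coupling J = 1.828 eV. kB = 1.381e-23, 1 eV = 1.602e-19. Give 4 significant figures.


Step 1: z*J = 2*1.828 = 3.656 eV
Step 2: Convert to Joules: 3.656*1.602e-19 = 5.857e-19 J
Step 3: T_c = 5.857e-19 / 1.381e-23 = 4.241e+04 K

4.241e+04


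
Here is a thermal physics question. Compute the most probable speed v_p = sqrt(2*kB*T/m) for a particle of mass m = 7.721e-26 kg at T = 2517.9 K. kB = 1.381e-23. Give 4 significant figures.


Step 1: Numerator = 2*kB*T = 2*1.381e-23*2517.9 = 6.954e-20
Step 2: Ratio = 6.954e-20 / 7.721e-26 = 9.007e+05
Step 3: v_p = sqrt(9.007e+05) = 949.1 m/s

949.1


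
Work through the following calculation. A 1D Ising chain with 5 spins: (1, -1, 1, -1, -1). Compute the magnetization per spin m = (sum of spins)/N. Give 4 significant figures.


Step 1: Count up spins (+1): 2, down spins (-1): 3
Step 2: Total magnetization M = 2 - 3 = -1
Step 3: m = M/N = -1/5 = -0.2

-0.2


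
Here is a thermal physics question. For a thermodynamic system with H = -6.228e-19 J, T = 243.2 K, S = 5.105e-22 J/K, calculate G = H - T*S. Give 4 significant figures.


Step 1: T*S = 243.2 * 5.105e-22 = 1.242e-19 J
Step 2: G = H - T*S = -6.228e-19 - 1.242e-19
Step 3: G = -7.47e-19 J

-7.47e-19


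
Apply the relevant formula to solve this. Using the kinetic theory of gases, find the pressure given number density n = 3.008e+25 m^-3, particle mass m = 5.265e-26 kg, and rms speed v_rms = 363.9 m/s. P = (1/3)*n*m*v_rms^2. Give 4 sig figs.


Step 1: v_rms^2 = 363.9^2 = 1.324e+05
Step 2: n*m = 3.008e+25*5.265e-26 = 1.584
Step 3: P = (1/3)*1.584*1.324e+05 = 6.991e+04 Pa

6.991e+04


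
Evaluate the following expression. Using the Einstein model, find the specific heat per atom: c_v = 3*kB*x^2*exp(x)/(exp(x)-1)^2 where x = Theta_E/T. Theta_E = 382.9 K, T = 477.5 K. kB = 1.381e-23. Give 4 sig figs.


Step 1: x = Theta_E/T = 382.9/477.5 = 0.8019
Step 2: x^2 = 0.643
Step 3: exp(x) = 2.23
Step 4: c_v = 3*1.381e-23*0.643*2.23/(2.23-1)^2 = 3.928e-23

3.928e-23


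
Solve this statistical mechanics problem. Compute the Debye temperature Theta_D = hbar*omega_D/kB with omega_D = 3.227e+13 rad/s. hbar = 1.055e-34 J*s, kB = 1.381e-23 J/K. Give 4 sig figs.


Step 1: hbar*omega_D = 1.055e-34 * 3.227e+13 = 3.404e-21 J
Step 2: Theta_D = 3.404e-21 / 1.381e-23
Step 3: Theta_D = 246.5 K

246.5


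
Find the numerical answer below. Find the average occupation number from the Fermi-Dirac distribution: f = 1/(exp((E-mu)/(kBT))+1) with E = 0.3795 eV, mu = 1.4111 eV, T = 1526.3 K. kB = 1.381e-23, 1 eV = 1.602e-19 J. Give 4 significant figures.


Step 1: (E - mu) = 0.3795 - 1.4111 = -1.032 eV
Step 2: Convert: (E-mu)*eV = -1.653e-19 J
Step 3: x = (E-mu)*eV/(kB*T) = -7.84
Step 4: f = 1/(exp(-7.84)+1) = 0.9996

0.9996


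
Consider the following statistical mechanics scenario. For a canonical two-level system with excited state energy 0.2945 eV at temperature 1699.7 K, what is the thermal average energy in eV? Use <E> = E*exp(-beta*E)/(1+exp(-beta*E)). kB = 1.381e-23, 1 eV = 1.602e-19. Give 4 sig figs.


Step 1: beta*E = 0.2945*1.602e-19/(1.381e-23*1699.7) = 2.01
Step 2: exp(-beta*E) = 0.134
Step 3: <E> = 0.2945*0.134/(1+0.134) = 0.0348 eV

0.0348


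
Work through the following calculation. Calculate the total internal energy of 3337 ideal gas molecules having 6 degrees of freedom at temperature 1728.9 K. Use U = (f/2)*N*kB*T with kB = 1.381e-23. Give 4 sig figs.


Step 1: f/2 = 6/2 = 3.0
Step 2: N*kB*T = 3337*1.381e-23*1728.9 = 7.967e-17
Step 3: U = 3.0 * 7.967e-17 = 2.39e-16 J

2.39e-16


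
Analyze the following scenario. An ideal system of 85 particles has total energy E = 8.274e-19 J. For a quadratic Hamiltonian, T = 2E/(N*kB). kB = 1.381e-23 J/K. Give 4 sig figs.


Step 1: Numerator = 2*E = 2*8.274e-19 = 1.655e-18 J
Step 2: Denominator = N*kB = 85*1.381e-23 = 1.174e-21
Step 3: T = 1.655e-18 / 1.174e-21 = 1410 K

1410


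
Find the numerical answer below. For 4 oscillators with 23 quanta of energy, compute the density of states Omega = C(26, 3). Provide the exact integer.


Step 1: Use binomial coefficient C(26, 3)
Step 2: Numerator = 26! / 23!
Step 3: Denominator = 3!
Step 4: Omega = 2600

2600


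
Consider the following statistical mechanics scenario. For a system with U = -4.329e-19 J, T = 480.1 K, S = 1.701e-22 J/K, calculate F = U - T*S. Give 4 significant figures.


Step 1: T*S = 480.1 * 1.701e-22 = 8.167e-20 J
Step 2: F = U - T*S = -4.329e-19 - 8.167e-20
Step 3: F = -5.146e-19 J

-5.146e-19


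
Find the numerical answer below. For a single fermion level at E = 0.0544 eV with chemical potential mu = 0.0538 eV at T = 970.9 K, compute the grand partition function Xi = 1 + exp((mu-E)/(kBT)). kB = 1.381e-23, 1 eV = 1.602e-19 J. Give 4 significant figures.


Step 1: (mu - E) = 0.0538 - 0.0544 = -0.0006 eV
Step 2: x = (mu-E)*eV/(kB*T) = -0.0006*1.602e-19/(1.381e-23*970.9) = -0.007169
Step 3: exp(x) = 0.9929
Step 4: Xi = 1 + 0.9929 = 1.993

1.993


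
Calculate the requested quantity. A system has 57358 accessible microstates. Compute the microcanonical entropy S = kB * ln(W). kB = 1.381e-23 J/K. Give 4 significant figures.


Step 1: ln(W) = ln(57358) = 10.96
Step 2: S = kB * ln(W) = 1.381e-23 * 10.96
Step 3: S = 1.513e-22 J/K

1.513e-22


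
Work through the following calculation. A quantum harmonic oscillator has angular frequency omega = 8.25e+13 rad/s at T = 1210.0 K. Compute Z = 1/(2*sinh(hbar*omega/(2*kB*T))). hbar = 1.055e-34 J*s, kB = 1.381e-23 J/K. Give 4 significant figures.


Step 1: Compute x = hbar*omega/(kB*T) = 1.055e-34*8.25e+13/(1.381e-23*1210.0) = 0.5209
Step 2: x/2 = 0.2604
Step 3: sinh(x/2) = 0.2634
Step 4: Z = 1/(2*0.2634) = 1.898

1.898


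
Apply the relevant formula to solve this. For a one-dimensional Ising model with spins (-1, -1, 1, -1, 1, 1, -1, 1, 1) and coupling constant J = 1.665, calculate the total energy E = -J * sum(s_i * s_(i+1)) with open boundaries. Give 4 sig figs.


Step 1: Nearest-neighbor products: 1, -1, -1, -1, 1, -1, -1, 1
Step 2: Sum of products = -2
Step 3: E = -1.665 * -2 = 3.33

3.33


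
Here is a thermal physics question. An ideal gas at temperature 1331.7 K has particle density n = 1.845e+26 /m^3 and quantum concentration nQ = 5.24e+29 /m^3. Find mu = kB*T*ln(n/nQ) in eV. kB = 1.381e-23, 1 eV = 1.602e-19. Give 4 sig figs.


Step 1: n/nQ = 1.845e+26/5.24e+29 = 0.0003521
Step 2: ln(n/nQ) = -7.952
Step 3: mu = kB*T*ln(n/nQ) = 1.839e-20*-7.952 = -1.462e-19 J
Step 4: Convert to eV: -1.462e-19/1.602e-19 = -0.9128 eV

-0.9128


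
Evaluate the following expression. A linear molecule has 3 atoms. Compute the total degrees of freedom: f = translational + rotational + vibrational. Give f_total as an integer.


Step 1: Translational DOF = 3
Step 2: Rotational DOF (linear) = 2
Step 3: Vibrational DOF = 3*3 - 5 = 4
Step 4: Total = 3 + 2 + 4 = 9

9


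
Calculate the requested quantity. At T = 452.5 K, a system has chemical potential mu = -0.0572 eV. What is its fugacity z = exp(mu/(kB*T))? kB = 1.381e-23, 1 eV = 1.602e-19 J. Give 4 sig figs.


Step 1: Convert mu to Joules: -0.0572*1.602e-19 = -9.163e-21 J
Step 2: kB*T = 1.381e-23*452.5 = 6.249e-21 J
Step 3: mu/(kB*T) = -1.466
Step 4: z = exp(-1.466) = 0.2308

0.2308


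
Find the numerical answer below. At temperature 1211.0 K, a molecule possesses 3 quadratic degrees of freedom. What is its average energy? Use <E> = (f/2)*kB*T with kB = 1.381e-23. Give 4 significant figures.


Step 1: f/2 = 3/2 = 1.5
Step 2: kB*T = 1.381e-23 * 1211.0 = 1.672e-20
Step 3: <E> = 1.5 * 1.672e-20 = 2.509e-20 J

2.509e-20


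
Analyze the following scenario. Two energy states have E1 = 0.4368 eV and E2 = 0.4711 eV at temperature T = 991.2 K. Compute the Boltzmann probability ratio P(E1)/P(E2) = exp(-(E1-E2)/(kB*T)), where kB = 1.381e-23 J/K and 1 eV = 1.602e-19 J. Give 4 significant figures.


Step 1: Compute energy difference dE = E1 - E2 = 0.4368 - 0.4711 = -0.0343 eV
Step 2: Convert to Joules: dE_J = -0.0343 * 1.602e-19 = -5.495e-21 J
Step 3: Compute exponent = -dE_J / (kB * T) = -(-5.495e-21) / (1.381e-23 * 991.2) = 0.4014
Step 4: P(E1)/P(E2) = exp(0.4014) = 1.494

1.494


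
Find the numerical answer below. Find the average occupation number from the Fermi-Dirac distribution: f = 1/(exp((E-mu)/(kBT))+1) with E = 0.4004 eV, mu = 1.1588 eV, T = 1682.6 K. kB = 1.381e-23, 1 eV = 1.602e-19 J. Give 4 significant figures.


Step 1: (E - mu) = 0.4004 - 1.1588 = -0.7584 eV
Step 2: Convert: (E-mu)*eV = -1.215e-19 J
Step 3: x = (E-mu)*eV/(kB*T) = -5.229
Step 4: f = 1/(exp(-5.229)+1) = 0.9947

0.9947


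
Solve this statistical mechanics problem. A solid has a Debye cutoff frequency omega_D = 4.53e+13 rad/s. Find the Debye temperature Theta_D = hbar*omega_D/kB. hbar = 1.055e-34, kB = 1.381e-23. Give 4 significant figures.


Step 1: hbar*omega_D = 1.055e-34 * 4.53e+13 = 4.779e-21 J
Step 2: Theta_D = 4.779e-21 / 1.381e-23
Step 3: Theta_D = 346.1 K

346.1


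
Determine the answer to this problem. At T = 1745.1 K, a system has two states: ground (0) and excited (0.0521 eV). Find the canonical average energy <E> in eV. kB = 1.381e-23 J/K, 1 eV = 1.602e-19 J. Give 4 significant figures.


Step 1: beta*E = 0.0521*1.602e-19/(1.381e-23*1745.1) = 0.3463
Step 2: exp(-beta*E) = 0.7073
Step 3: <E> = 0.0521*0.7073/(1+0.7073) = 0.02158 eV

0.02158


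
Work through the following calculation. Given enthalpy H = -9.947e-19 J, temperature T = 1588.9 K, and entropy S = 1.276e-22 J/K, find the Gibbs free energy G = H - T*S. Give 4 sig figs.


Step 1: T*S = 1588.9 * 1.276e-22 = 2.027e-19 J
Step 2: G = H - T*S = -9.947e-19 - 2.027e-19
Step 3: G = -1.197e-18 J

-1.197e-18


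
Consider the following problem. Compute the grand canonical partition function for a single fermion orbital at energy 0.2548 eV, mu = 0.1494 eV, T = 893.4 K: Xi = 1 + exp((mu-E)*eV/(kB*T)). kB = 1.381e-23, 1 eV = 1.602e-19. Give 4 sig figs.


Step 1: (mu - E) = 0.1494 - 0.2548 = -0.1054 eV
Step 2: x = (mu-E)*eV/(kB*T) = -0.1054*1.602e-19/(1.381e-23*893.4) = -1.369
Step 3: exp(x) = 0.2545
Step 4: Xi = 1 + 0.2545 = 1.254

1.254


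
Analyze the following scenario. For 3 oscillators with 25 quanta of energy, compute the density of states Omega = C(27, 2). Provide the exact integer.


Step 1: Use binomial coefficient C(27, 2)
Step 2: Numerator = 27! / 25!
Step 3: Denominator = 2!
Step 4: Omega = 351

351


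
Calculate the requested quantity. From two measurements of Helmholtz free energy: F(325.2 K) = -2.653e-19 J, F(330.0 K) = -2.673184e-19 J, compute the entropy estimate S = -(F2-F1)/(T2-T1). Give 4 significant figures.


Step 1: dF = F2 - F1 = -2.673184e-19 - (-2.653e-19) = -2.0184e-21 J
Step 2: dT = T2 - T1 = 330.0 - 325.2 = 4.8 K
Step 3: S = -dF/dT = -(-2.0184e-21)/4.8 = 4.205e-22 J/K

4.205e-22


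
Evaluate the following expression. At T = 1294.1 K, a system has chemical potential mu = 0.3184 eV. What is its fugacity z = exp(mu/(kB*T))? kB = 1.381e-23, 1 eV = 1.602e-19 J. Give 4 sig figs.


Step 1: Convert mu to Joules: 0.3184*1.602e-19 = 5.101e-20 J
Step 2: kB*T = 1.381e-23*1294.1 = 1.787e-20 J
Step 3: mu/(kB*T) = 2.854
Step 4: z = exp(2.854) = 17.36

17.36


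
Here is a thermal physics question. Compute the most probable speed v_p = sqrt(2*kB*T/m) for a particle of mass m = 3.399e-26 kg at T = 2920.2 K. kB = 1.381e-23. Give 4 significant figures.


Step 1: Numerator = 2*kB*T = 2*1.381e-23*2920.2 = 8.066e-20
Step 2: Ratio = 8.066e-20 / 3.399e-26 = 2.373e+06
Step 3: v_p = sqrt(2.373e+06) = 1540 m/s

1540


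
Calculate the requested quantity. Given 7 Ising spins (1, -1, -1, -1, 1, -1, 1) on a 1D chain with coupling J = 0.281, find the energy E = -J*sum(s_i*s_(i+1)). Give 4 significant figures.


Step 1: Nearest-neighbor products: -1, 1, 1, -1, -1, -1
Step 2: Sum of products = -2
Step 3: E = -0.281 * -2 = 0.562

0.562


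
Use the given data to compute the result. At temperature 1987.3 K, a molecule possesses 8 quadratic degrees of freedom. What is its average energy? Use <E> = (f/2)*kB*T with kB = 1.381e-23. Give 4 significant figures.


Step 1: f/2 = 8/2 = 4
Step 2: kB*T = 1.381e-23 * 1987.3 = 2.744e-20
Step 3: <E> = 4 * 2.744e-20 = 1.098e-19 J

1.098e-19


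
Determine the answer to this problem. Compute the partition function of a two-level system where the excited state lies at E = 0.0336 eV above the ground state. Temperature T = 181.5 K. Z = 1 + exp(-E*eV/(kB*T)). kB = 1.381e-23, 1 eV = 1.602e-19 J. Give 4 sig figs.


Step 1: Compute beta*E = E*eV/(kB*T) = 0.0336*1.602e-19/(1.381e-23*181.5) = 2.147
Step 2: exp(-beta*E) = exp(-2.147) = 0.1168
Step 3: Z = 1 + 0.1168 = 1.117

1.117


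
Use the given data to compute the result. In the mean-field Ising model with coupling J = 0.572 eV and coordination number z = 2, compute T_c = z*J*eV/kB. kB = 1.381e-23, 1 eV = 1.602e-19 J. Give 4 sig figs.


Step 1: z*J = 2*0.572 = 1.144 eV
Step 2: Convert to Joules: 1.144*1.602e-19 = 1.833e-19 J
Step 3: T_c = 1.833e-19 / 1.381e-23 = 1.327e+04 K

1.327e+04


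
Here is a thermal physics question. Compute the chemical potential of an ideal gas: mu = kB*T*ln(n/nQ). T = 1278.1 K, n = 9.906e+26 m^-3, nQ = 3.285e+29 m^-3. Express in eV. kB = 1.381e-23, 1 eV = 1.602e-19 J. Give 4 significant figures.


Step 1: n/nQ = 9.906e+26/3.285e+29 = 0.003016
Step 2: ln(n/nQ) = -5.804
Step 3: mu = kB*T*ln(n/nQ) = 1.765e-20*-5.804 = -1.024e-19 J
Step 4: Convert to eV: -1.024e-19/1.602e-19 = -0.6395 eV

-0.6395


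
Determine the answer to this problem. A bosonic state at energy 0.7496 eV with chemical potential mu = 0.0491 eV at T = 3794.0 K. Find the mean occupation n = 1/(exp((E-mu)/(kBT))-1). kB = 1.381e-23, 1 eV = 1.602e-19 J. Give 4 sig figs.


Step 1: (E - mu) = 0.7005 eV
Step 2: x = (E-mu)*eV/(kB*T) = 0.7005*1.602e-19/(1.381e-23*3794.0) = 2.142
Step 3: exp(x) = 8.515
Step 4: n = 1/(exp(x)-1) = 0.1331

0.1331


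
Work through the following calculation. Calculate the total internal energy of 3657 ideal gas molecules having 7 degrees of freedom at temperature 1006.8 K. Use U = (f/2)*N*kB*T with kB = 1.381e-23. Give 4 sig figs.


Step 1: f/2 = 7/2 = 3.5
Step 2: N*kB*T = 3657*1.381e-23*1006.8 = 5.085e-17
Step 3: U = 3.5 * 5.085e-17 = 1.78e-16 J

1.78e-16


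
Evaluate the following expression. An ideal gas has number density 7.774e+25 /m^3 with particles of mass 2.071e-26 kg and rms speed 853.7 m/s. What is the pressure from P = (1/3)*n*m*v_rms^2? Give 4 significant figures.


Step 1: v_rms^2 = 853.7^2 = 7.288e+05
Step 2: n*m = 7.774e+25*2.071e-26 = 1.61
Step 3: P = (1/3)*1.61*7.288e+05 = 3.911e+05 Pa

3.911e+05


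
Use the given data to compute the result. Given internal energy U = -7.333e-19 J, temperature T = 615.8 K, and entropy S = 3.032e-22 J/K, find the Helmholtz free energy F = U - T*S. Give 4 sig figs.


Step 1: T*S = 615.8 * 3.032e-22 = 1.867e-19 J
Step 2: F = U - T*S = -7.333e-19 - 1.867e-19
Step 3: F = -9.2e-19 J

-9.2e-19


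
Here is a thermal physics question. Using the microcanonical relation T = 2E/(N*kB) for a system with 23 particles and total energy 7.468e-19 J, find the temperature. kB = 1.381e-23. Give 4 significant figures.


Step 1: Numerator = 2*E = 2*7.468e-19 = 1.494e-18 J
Step 2: Denominator = N*kB = 23*1.381e-23 = 3.176e-22
Step 3: T = 1.494e-18 / 3.176e-22 = 4702 K

4702


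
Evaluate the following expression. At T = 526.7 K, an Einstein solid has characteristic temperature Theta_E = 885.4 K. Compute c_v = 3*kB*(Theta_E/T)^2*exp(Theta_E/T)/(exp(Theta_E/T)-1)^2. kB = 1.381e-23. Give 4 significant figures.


Step 1: x = Theta_E/T = 885.4/526.7 = 1.681
Step 2: x^2 = 2.826
Step 3: exp(x) = 5.371
Step 4: c_v = 3*1.381e-23*2.826*5.371/(5.371-1)^2 = 3.291e-23

3.291e-23


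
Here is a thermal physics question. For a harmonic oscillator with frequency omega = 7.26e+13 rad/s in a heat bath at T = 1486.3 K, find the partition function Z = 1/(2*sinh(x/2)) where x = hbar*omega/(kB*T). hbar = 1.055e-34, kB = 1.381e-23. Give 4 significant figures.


Step 1: Compute x = hbar*omega/(kB*T) = 1.055e-34*7.26e+13/(1.381e-23*1486.3) = 0.3732
Step 2: x/2 = 0.1866
Step 3: sinh(x/2) = 0.1877
Step 4: Z = 1/(2*0.1877) = 2.664

2.664


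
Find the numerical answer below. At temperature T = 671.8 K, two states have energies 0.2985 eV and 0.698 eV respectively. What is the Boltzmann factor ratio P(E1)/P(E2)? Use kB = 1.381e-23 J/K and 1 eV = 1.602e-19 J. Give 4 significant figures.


Step 1: Compute energy difference dE = E1 - E2 = 0.2985 - 0.698 = -0.3995 eV
Step 2: Convert to Joules: dE_J = -0.3995 * 1.602e-19 = -6.4e-20 J
Step 3: Compute exponent = -dE_J / (kB * T) = -(-6.4e-20) / (1.381e-23 * 671.8) = 6.898
Step 4: P(E1)/P(E2) = exp(6.898) = 990.6

990.6


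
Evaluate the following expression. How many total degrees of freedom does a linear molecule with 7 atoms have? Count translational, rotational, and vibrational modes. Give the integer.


Step 1: Translational DOF = 3
Step 2: Rotational DOF (linear) = 2
Step 3: Vibrational DOF = 3*7 - 5 = 16
Step 4: Total = 3 + 2 + 16 = 21

21


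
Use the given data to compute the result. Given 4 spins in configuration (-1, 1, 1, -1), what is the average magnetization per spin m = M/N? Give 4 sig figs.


Step 1: Count up spins (+1): 2, down spins (-1): 2
Step 2: Total magnetization M = 2 - 2 = 0
Step 3: m = M/N = 0/4 = 0

0


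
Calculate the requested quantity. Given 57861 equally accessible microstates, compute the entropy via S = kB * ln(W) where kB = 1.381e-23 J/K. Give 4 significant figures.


Step 1: ln(W) = ln(57861) = 10.97
Step 2: S = kB * ln(W) = 1.381e-23 * 10.97
Step 3: S = 1.514e-22 J/K

1.514e-22


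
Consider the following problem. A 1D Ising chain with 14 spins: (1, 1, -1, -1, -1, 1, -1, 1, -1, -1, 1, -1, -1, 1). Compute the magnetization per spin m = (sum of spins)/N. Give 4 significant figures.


Step 1: Count up spins (+1): 6, down spins (-1): 8
Step 2: Total magnetization M = 6 - 8 = -2
Step 3: m = M/N = -2/14 = -0.1429

-0.1429


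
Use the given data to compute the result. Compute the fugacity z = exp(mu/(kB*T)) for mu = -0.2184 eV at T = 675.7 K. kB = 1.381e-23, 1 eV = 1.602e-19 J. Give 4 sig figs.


Step 1: Convert mu to Joules: -0.2184*1.602e-19 = -3.499e-20 J
Step 2: kB*T = 1.381e-23*675.7 = 9.331e-21 J
Step 3: mu/(kB*T) = -3.749
Step 4: z = exp(-3.749) = 0.02353

0.02353


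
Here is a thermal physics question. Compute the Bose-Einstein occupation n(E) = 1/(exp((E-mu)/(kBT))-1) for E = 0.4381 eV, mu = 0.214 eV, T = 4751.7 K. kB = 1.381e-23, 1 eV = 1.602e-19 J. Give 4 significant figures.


Step 1: (E - mu) = 0.2241 eV
Step 2: x = (E-mu)*eV/(kB*T) = 0.2241*1.602e-19/(1.381e-23*4751.7) = 0.5471
Step 3: exp(x) = 1.728
Step 4: n = 1/(exp(x)-1) = 1.373

1.373


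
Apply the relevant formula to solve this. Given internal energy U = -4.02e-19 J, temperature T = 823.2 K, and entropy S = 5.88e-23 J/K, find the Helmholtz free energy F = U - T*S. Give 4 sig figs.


Step 1: T*S = 823.2 * 5.88e-23 = 4.84e-20 J
Step 2: F = U - T*S = -4.02e-19 - 4.84e-20
Step 3: F = -4.504e-19 J

-4.504e-19


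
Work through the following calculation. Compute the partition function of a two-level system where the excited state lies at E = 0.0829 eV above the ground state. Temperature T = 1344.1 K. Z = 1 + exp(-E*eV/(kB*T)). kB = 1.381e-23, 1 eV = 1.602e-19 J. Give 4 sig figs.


Step 1: Compute beta*E = E*eV/(kB*T) = 0.0829*1.602e-19/(1.381e-23*1344.1) = 0.7155
Step 2: exp(-beta*E) = exp(-0.7155) = 0.489
Step 3: Z = 1 + 0.489 = 1.489

1.489


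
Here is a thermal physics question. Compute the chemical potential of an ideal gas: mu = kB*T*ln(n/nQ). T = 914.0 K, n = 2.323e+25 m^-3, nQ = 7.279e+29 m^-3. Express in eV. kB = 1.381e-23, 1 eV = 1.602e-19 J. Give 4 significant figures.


Step 1: n/nQ = 2.323e+25/7.279e+29 = 3.191e-05
Step 2: ln(n/nQ) = -10.35
Step 3: mu = kB*T*ln(n/nQ) = 1.262e-20*-10.35 = -1.307e-19 J
Step 4: Convert to eV: -1.307e-19/1.602e-19 = -0.8157 eV

-0.8157


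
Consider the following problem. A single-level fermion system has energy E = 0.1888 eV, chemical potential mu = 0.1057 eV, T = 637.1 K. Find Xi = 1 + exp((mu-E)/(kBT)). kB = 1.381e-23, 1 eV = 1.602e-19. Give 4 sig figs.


Step 1: (mu - E) = 0.1057 - 0.1888 = -0.0831 eV
Step 2: x = (mu-E)*eV/(kB*T) = -0.0831*1.602e-19/(1.381e-23*637.1) = -1.513
Step 3: exp(x) = 0.2202
Step 4: Xi = 1 + 0.2202 = 1.22

1.22


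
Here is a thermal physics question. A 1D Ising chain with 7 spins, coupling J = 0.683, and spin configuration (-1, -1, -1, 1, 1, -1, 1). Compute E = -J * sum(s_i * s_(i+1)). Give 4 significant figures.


Step 1: Nearest-neighbor products: 1, 1, -1, 1, -1, -1
Step 2: Sum of products = 0
Step 3: E = -0.683 * 0 = 0

0


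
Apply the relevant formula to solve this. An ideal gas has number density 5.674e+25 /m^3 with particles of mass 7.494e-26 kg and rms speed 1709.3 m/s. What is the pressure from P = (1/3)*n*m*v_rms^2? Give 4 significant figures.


Step 1: v_rms^2 = 1709.3^2 = 2.922e+06
Step 2: n*m = 5.674e+25*7.494e-26 = 4.252
Step 3: P = (1/3)*4.252*2.922e+06 = 4.141e+06 Pa

4.141e+06


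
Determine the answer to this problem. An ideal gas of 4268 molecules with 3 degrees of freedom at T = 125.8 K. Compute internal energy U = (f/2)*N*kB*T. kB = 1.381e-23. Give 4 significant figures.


Step 1: f/2 = 3/2 = 1.5
Step 2: N*kB*T = 4268*1.381e-23*125.8 = 7.415e-18
Step 3: U = 1.5 * 7.415e-18 = 1.112e-17 J

1.112e-17


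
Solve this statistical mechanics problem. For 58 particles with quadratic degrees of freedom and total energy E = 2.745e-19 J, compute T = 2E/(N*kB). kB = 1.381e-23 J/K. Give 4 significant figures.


Step 1: Numerator = 2*E = 2*2.745e-19 = 5.49e-19 J
Step 2: Denominator = N*kB = 58*1.381e-23 = 8.01e-22
Step 3: T = 5.49e-19 / 8.01e-22 = 685.4 K

685.4


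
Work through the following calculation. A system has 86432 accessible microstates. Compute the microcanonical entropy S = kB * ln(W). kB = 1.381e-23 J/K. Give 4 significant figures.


Step 1: ln(W) = ln(86432) = 11.37
Step 2: S = kB * ln(W) = 1.381e-23 * 11.37
Step 3: S = 1.57e-22 J/K

1.57e-22


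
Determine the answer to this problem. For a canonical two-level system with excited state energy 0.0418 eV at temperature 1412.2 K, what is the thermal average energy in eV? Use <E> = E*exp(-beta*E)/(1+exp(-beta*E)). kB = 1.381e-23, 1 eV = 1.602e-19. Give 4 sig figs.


Step 1: beta*E = 0.0418*1.602e-19/(1.381e-23*1412.2) = 0.3434
Step 2: exp(-beta*E) = 0.7094
Step 3: <E> = 0.0418*0.7094/(1+0.7094) = 0.01735 eV

0.01735


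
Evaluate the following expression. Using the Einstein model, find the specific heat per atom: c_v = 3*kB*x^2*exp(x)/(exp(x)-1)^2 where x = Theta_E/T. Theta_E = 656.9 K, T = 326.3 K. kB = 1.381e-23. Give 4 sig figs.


Step 1: x = Theta_E/T = 656.9/326.3 = 2.013
Step 2: x^2 = 4.053
Step 3: exp(x) = 7.487
Step 4: c_v = 3*1.381e-23*4.053*7.487/(7.487-1)^2 = 2.987e-23

2.987e-23


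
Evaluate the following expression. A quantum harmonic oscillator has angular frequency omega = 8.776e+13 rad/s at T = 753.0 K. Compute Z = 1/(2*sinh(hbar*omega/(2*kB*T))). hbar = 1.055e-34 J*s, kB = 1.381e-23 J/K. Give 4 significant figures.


Step 1: Compute x = hbar*omega/(kB*T) = 1.055e-34*8.776e+13/(1.381e-23*753.0) = 0.8903
Step 2: x/2 = 0.4452
Step 3: sinh(x/2) = 0.46
Step 4: Z = 1/(2*0.46) = 1.087

1.087


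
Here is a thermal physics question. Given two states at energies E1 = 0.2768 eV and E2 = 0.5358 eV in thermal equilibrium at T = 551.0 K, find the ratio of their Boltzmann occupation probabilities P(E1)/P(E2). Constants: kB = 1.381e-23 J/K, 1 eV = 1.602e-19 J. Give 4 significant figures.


Step 1: Compute energy difference dE = E1 - E2 = 0.2768 - 0.5358 = -0.259 eV
Step 2: Convert to Joules: dE_J = -0.259 * 1.602e-19 = -4.149e-20 J
Step 3: Compute exponent = -dE_J / (kB * T) = -(-4.149e-20) / (1.381e-23 * 551.0) = 5.453
Step 4: P(E1)/P(E2) = exp(5.453) = 233.4

233.4


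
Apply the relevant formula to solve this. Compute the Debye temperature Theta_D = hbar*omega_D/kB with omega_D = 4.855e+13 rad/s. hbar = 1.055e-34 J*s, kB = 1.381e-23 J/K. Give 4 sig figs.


Step 1: hbar*omega_D = 1.055e-34 * 4.855e+13 = 5.122e-21 J
Step 2: Theta_D = 5.122e-21 / 1.381e-23
Step 3: Theta_D = 370.9 K

370.9


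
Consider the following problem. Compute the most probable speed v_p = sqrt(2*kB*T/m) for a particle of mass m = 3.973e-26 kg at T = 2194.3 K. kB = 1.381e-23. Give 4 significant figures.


Step 1: Numerator = 2*kB*T = 2*1.381e-23*2194.3 = 6.061e-20
Step 2: Ratio = 6.061e-20 / 3.973e-26 = 1.525e+06
Step 3: v_p = sqrt(1.525e+06) = 1235 m/s

1235


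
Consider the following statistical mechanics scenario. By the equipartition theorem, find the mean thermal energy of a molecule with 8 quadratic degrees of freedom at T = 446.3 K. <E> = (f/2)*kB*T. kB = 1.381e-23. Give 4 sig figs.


Step 1: f/2 = 8/2 = 4
Step 2: kB*T = 1.381e-23 * 446.3 = 6.163e-21
Step 3: <E> = 4 * 6.163e-21 = 2.465e-20 J

2.465e-20


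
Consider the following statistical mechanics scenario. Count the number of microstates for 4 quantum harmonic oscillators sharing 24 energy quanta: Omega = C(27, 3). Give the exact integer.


Step 1: Use binomial coefficient C(27, 3)
Step 2: Numerator = 27! / 24!
Step 3: Denominator = 3!
Step 4: Omega = 2925

2925
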